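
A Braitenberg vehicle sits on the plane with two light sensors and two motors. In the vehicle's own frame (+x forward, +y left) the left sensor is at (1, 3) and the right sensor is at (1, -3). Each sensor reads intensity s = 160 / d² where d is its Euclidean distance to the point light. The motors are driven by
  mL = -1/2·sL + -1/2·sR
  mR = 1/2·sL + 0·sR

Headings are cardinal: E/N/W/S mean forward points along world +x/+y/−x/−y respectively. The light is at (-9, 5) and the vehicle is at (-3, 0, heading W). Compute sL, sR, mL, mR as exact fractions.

left sensor world pos  = (-4, -3); dL² = 89
right sensor world pos = (-4, 3); dR² = 29
sL = 160/89 = 160/89
sR = 160/29 = 160/29
mL = -1/2·sL + -1/2·sR = -9440/2581
mR = 1/2·sL + 0·sR = 80/89

160/89 160/29 -9440/2581 80/89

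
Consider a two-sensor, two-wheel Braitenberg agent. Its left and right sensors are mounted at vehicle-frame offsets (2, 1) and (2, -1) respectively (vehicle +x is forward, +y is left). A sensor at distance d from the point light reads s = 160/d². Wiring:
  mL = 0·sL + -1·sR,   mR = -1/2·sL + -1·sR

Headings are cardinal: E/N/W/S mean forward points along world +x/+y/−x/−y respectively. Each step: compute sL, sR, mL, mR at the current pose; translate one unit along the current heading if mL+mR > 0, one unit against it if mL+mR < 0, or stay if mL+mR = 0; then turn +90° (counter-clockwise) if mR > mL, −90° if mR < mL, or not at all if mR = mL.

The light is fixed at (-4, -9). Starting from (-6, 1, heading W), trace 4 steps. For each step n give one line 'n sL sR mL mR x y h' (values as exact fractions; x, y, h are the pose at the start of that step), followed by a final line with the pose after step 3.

0 160/97 160/137 -160/137 -26480/13289 -6 1 W
1 40/37 10/9 -10/9 -550/333 -5 1 N
2 160/101 32/13 -32/13 -4272/1313 -5 0 E
3 16/5 80/29 -80/29 -632/145 -6 0 S
final -6 1 W

n=0: pose=(-6,1,W); sL=160/97, sR=160/137; mL=-160/137, mR=-26480/13289; mL+mR=-42000/13289 → advance -1; mR−mL=-80/97 → turn -1·90°
n=1: pose=(-5,1,N); sL=40/37, sR=10/9; mL=-10/9, mR=-550/333; mL+mR=-920/333 → advance -1; mR−mL=-20/37 → turn -1·90°
n=2: pose=(-5,0,E); sL=160/101, sR=32/13; mL=-32/13, mR=-4272/1313; mL+mR=-7504/1313 → advance -1; mR−mL=-80/101 → turn -1·90°
n=3: pose=(-6,0,S); sL=16/5, sR=80/29; mL=-80/29, mR=-632/145; mL+mR=-1032/145 → advance -1; mR−mL=-8/5 → turn -1·90°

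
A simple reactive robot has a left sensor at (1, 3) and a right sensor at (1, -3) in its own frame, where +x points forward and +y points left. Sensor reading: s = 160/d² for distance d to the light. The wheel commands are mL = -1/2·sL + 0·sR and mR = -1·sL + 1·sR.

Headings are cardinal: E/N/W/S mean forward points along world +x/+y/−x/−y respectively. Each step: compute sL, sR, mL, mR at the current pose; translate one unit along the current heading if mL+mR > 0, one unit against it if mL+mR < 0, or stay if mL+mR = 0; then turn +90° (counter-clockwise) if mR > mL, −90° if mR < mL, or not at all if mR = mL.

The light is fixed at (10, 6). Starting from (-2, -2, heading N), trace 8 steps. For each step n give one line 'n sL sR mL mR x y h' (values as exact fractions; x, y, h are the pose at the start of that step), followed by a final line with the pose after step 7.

n=0: pose=(-2,-2,N); sL=80/137, sR=16/13; mL=-40/137, mR=1152/1781; mL+mR=632/1781 → advance +1; mR−mL=1672/1781 → turn +1·90°
n=1: pose=(-2,-1,W); sL=160/269, sR=32/37; mL=-80/269, mR=2688/9953; mL+mR=-272/9953 → advance -1; mR−mL=5648/9953 → turn +1·90°
n=2: pose=(-1,-1,S); sL=5/4, sR=8/13; mL=-5/8, mR=-33/52; mL+mR=-131/104 → advance -1; mR−mL=-1/104 → turn -1·90°
n=3: pose=(-1,0,W); sL=32/45, sR=160/153; mL=-16/45, mR=256/765; mL+mR=-16/765 → advance -1; mR−mL=176/255 → turn +1·90°
n=4: pose=(0,0,S); sL=80/49, sR=80/109; mL=-40/49, mR=-4800/5341; mL+mR=-9160/5341 → advance -1; mR−mL=-440/5341 → turn -1·90°
n=5: pose=(0,1,W); sL=32/37, sR=32/25; mL=-16/37, mR=384/925; mL+mR=-16/925 → advance -1; mR−mL=784/925 → turn +1·90°
n=6: pose=(1,1,S); sL=20/9, sR=8/9; mL=-10/9, mR=-4/3; mL+mR=-22/9 → advance -1; mR−mL=-2/9 → turn -1·90°
n=7: pose=(1,2,W); sL=160/149, sR=160/101; mL=-80/149, mR=7680/15049; mL+mR=-400/15049 → advance -1; mR−mL=15760/15049 → turn +1·90°

0 80/137 16/13 -40/137 1152/1781 -2 -2 N
1 160/269 32/37 -80/269 2688/9953 -2 -1 W
2 5/4 8/13 -5/8 -33/52 -1 -1 S
3 32/45 160/153 -16/45 256/765 -1 0 W
4 80/49 80/109 -40/49 -4800/5341 0 0 S
5 32/37 32/25 -16/37 384/925 0 1 W
6 20/9 8/9 -10/9 -4/3 1 1 S
7 160/149 160/101 -80/149 7680/15049 1 2 W
final 2 2 S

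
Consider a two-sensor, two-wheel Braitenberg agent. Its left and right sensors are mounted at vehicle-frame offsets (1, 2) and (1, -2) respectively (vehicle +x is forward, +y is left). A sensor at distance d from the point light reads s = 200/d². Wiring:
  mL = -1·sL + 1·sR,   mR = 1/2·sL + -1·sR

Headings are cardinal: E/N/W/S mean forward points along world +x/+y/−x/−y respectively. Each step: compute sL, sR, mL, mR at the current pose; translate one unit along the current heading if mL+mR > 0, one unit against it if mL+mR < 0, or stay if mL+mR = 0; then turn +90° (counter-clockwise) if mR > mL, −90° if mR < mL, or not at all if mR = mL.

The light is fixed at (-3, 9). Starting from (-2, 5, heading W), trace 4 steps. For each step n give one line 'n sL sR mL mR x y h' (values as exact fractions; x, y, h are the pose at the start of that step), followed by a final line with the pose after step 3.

n=0: pose=(-2,5,W); sL=50/9, sR=50; mL=400/9, mR=-425/9; mL+mR=-25/9 → advance -1; mR−mL=-275/3 → turn -1·90°
n=1: pose=(-1,5,N); sL=200/9, sR=8; mL=-128/9, mR=28/9; mL+mR=-100/9 → advance -1; mR−mL=52/3 → turn +1·90°
n=2: pose=(-1,4,W); sL=4, sR=20; mL=16, mR=-18; mL+mR=-2 → advance -1; mR−mL=-34 → turn -1·90°
n=3: pose=(0,4,N); sL=200/17, sR=200/41; mL=-4800/697, mR=700/697; mL+mR=-100/17 → advance -1; mR−mL=5500/697 → turn +1·90°

0 50/9 50 400/9 -425/9 -2 5 W
1 200/9 8 -128/9 28/9 -1 5 N
2 4 20 16 -18 -1 4 W
3 200/17 200/41 -4800/697 700/697 0 4 N
final 0 3 W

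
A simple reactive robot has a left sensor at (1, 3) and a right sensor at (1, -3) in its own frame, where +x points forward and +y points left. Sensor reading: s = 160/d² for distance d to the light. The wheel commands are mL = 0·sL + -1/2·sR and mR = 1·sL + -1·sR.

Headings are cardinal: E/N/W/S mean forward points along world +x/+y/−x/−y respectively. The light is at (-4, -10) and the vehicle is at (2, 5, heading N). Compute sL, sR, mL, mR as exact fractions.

32/53 160/337 -80/337 2304/17861

left sensor world pos  = (-1, 6); dL² = 265
right sensor world pos = (5, 6); dR² = 337
sL = 160/265 = 32/53
sR = 160/337 = 160/337
mL = 0·sL + -1/2·sR = -80/337
mR = 1·sL + -1·sR = 2304/17861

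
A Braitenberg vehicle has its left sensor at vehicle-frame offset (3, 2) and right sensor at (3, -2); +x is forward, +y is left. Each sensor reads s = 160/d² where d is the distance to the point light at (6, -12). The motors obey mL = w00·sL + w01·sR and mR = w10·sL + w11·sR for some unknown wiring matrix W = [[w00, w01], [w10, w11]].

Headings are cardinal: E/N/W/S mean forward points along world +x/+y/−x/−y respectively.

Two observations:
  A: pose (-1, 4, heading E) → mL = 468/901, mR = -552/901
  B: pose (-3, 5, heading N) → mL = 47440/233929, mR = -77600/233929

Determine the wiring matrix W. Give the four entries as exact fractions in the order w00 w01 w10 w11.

obs A: pose=(-1,4,E) → sL=8/17, sR=40/53, mL=468/901, mR=-552/901
obs B: pose=(-3,5,N) → sL=160/521, sR=160/449, mL=47440/233929, mR=-77600/233929
sensor matrix S = [[8/17, 40/53], [160/521, 160/449]]; det S = -13506560/210770029
solve [mL_A; mL_B] = S·[w00; w01] and [mR_A; mR_B] = S·[w10; w11]:
  w00 = -1/2, w01 = 1, w10 = -1/2, w11 = -1/2

-1/2 1 -1/2 -1/2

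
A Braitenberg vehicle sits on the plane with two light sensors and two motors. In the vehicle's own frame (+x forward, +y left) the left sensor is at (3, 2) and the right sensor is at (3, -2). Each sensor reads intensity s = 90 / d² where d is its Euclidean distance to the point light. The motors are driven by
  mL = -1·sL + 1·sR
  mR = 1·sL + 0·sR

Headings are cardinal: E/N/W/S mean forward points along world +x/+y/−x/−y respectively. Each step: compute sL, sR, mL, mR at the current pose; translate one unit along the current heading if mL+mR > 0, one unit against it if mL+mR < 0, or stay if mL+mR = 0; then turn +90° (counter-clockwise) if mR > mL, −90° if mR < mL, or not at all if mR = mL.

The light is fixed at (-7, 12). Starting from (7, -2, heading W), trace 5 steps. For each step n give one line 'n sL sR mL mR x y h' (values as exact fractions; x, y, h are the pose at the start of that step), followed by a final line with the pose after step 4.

n=0: pose=(7,-2,W); sL=90/377, sR=18/53; mL=2016/19981, mR=90/377; mL+mR=18/53 → advance +1; mR−mL=2754/19981 → turn +1·90°
n=1: pose=(6,-2,S); sL=45/257, sR=9/41; mL=468/10537, mR=45/257; mL+mR=9/41 → advance +1; mR−mL=1377/10537 → turn +1·90°
n=2: pose=(6,-3,E); sL=18/85, sR=18/109; mL=-432/9265, mR=18/85; mL+mR=18/109 → advance +1; mR−mL=2394/9265 → turn +1·90°
n=3: pose=(7,-3,N); sL=5/16, sR=9/40; mL=-7/80, mR=5/16; mL+mR=9/40 → advance +1; mR−mL=2/5 → turn +1·90°
n=4: pose=(7,-2,W); sL=90/377, sR=18/53; mL=2016/19981, mR=90/377; mL+mR=18/53 → advance +1; mR−mL=2754/19981 → turn +1·90°

0 90/377 18/53 2016/19981 90/377 7 -2 W
1 45/257 9/41 468/10537 45/257 6 -2 S
2 18/85 18/109 -432/9265 18/85 6 -3 E
3 5/16 9/40 -7/80 5/16 7 -3 N
4 90/377 18/53 2016/19981 90/377 7 -2 W
final 6 -2 S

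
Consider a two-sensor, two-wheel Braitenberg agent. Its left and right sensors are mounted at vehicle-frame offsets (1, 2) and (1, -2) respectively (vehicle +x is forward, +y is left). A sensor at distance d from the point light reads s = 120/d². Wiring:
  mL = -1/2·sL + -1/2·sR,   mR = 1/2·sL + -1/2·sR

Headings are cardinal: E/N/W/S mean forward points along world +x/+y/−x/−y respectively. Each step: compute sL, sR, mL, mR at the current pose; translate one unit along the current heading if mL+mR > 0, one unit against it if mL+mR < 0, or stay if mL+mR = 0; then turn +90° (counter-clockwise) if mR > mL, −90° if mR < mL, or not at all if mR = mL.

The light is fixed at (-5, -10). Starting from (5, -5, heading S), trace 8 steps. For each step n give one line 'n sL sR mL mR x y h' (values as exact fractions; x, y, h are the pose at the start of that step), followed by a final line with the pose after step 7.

n=0: pose=(5,-5,S); sL=3/4, sR=3/2; mL=-9/8, mR=-3/8; mL+mR=-3/2 → advance -1; mR−mL=3/4 → turn +1·90°
n=1: pose=(5,-4,E); sL=24/37, sR=120/137; mL=-3864/5069, mR=-576/5069; mL+mR=-120/137 → advance -1; mR−mL=24/37 → turn +1·90°
n=2: pose=(4,-4,N); sL=60/49, sR=12/17; mL=-804/833, mR=216/833; mL+mR=-12/17 → advance -1; mR−mL=60/49 → turn +1·90°
n=3: pose=(4,-5,W); sL=120/73, sR=120/113; mL=-11160/8249, mR=2400/8249; mL+mR=-120/113 → advance -1; mR−mL=120/73 → turn +1·90°
n=4: pose=(5,-5,S); sL=3/4, sR=3/2; mL=-9/8, mR=-3/8; mL+mR=-3/2 → advance -1; mR−mL=3/4 → turn +1·90°
n=5: pose=(5,-4,E); sL=24/37, sR=120/137; mL=-3864/5069, mR=-576/5069; mL+mR=-120/137 → advance -1; mR−mL=24/37 → turn +1·90°
n=6: pose=(4,-4,N); sL=60/49, sR=12/17; mL=-804/833, mR=216/833; mL+mR=-12/17 → advance -1; mR−mL=60/49 → turn +1·90°
n=7: pose=(4,-5,W); sL=120/73, sR=120/113; mL=-11160/8249, mR=2400/8249; mL+mR=-120/113 → advance -1; mR−mL=120/73 → turn +1·90°

0 3/4 3/2 -9/8 -3/8 5 -5 S
1 24/37 120/137 -3864/5069 -576/5069 5 -4 E
2 60/49 12/17 -804/833 216/833 4 -4 N
3 120/73 120/113 -11160/8249 2400/8249 4 -5 W
4 3/4 3/2 -9/8 -3/8 5 -5 S
5 24/37 120/137 -3864/5069 -576/5069 5 -4 E
6 60/49 12/17 -804/833 216/833 4 -4 N
7 120/73 120/113 -11160/8249 2400/8249 4 -5 W
final 5 -5 S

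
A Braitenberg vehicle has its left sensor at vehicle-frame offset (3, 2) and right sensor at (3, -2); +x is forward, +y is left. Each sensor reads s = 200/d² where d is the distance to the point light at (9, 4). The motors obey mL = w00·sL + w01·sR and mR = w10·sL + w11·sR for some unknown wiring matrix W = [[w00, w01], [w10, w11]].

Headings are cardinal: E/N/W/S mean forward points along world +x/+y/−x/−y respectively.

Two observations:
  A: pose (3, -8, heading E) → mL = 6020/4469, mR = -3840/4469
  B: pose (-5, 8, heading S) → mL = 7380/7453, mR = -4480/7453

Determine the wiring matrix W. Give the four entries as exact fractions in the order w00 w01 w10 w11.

obs A: pose=(3,-8,E) → sL=200/109, sR=40/41, mL=6020/4469, mR=-3840/4469
obs B: pose=(-5,8,S) → sL=40/29, sR=200/257, mL=7380/7453, mR=-4480/7453
sensor matrix S = [[200/109, 40/41], [40/29, 200/257]]; det S = 2739200/33307457
solve [mL_A; mL_B] = S·[w00; w01] and [mR_A; mR_B] = S·[w10; w11]:
  w00 = 1, w01 = -1/2, w10 = -1, w11 = 1

1 -1/2 -1 1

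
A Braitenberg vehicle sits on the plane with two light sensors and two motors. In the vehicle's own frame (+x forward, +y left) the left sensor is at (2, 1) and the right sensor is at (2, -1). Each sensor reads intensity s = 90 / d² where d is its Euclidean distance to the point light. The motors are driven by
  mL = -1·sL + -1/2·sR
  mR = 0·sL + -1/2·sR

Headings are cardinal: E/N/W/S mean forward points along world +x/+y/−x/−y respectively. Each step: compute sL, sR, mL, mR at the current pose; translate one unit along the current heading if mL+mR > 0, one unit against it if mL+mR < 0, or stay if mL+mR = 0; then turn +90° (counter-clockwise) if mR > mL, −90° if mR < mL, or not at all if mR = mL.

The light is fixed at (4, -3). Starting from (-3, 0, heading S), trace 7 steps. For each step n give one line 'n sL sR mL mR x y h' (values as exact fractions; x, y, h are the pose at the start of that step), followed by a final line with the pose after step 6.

0 90/37 18/13 -1503/481 -9/13 -3 0 S
1 9/5 45/17 -531/170 -45/34 -3 1 E
2 10/13 18/17 -287/221 -9/17 -4 1 N
3 45/52 45/58 -945/754 -45/116 -4 0 W
4 90/37 18/13 -1503/481 -9/13 -3 0 S
5 9/5 45/17 -531/170 -45/34 -3 1 E
6 10/13 18/17 -287/221 -9/17 -4 1 N
final -4 0 W

n=0: pose=(-3,0,S); sL=90/37, sR=18/13; mL=-1503/481, mR=-9/13; mL+mR=-1836/481 → advance -1; mR−mL=90/37 → turn +1·90°
n=1: pose=(-3,1,E); sL=9/5, sR=45/17; mL=-531/170, mR=-45/34; mL+mR=-378/85 → advance -1; mR−mL=9/5 → turn +1·90°
n=2: pose=(-4,1,N); sL=10/13, sR=18/17; mL=-287/221, mR=-9/17; mL+mR=-404/221 → advance -1; mR−mL=10/13 → turn +1·90°
n=3: pose=(-4,0,W); sL=45/52, sR=45/58; mL=-945/754, mR=-45/116; mL+mR=-2475/1508 → advance -1; mR−mL=45/52 → turn +1·90°
n=4: pose=(-3,0,S); sL=90/37, sR=18/13; mL=-1503/481, mR=-9/13; mL+mR=-1836/481 → advance -1; mR−mL=90/37 → turn +1·90°
n=5: pose=(-3,1,E); sL=9/5, sR=45/17; mL=-531/170, mR=-45/34; mL+mR=-378/85 → advance -1; mR−mL=9/5 → turn +1·90°
n=6: pose=(-4,1,N); sL=10/13, sR=18/17; mL=-287/221, mR=-9/17; mL+mR=-404/221 → advance -1; mR−mL=10/13 → turn +1·90°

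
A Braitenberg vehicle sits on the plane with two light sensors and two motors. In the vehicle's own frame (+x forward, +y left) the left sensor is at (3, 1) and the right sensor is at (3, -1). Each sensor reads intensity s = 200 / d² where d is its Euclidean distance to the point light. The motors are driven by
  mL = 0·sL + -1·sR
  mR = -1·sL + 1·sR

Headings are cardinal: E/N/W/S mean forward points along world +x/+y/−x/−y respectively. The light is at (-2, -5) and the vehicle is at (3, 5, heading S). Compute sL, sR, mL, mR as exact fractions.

left sensor world pos  = (4, 2); dL² = 85
right sensor world pos = (2, 2); dR² = 65
sL = 200/85 = 40/17
sR = 200/65 = 40/13
mL = 0·sL + -1·sR = -40/13
mR = -1·sL + 1·sR = 160/221

40/17 40/13 -40/13 160/221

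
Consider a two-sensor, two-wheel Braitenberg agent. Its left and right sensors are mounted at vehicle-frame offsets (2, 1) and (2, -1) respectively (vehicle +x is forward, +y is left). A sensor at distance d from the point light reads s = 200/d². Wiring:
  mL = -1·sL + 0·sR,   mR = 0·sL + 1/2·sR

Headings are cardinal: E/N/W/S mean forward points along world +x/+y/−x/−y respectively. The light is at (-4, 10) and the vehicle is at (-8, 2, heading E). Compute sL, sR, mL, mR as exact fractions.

left sensor world pos  = (-6, 3); dL² = 53
right sensor world pos = (-6, 1); dR² = 85
sL = 200/53 = 200/53
sR = 200/85 = 40/17
mL = -1·sL + 0·sR = -200/53
mR = 0·sL + 1/2·sR = 20/17

200/53 40/17 -200/53 20/17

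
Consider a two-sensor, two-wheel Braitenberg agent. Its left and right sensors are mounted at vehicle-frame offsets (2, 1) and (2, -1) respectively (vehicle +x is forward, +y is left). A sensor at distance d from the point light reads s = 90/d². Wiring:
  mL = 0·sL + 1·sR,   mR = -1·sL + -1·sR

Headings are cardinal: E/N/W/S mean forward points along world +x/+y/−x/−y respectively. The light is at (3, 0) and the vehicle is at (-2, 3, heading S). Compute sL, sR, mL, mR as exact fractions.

left sensor world pos  = (-1, 1); dL² = 17
right sensor world pos = (-3, 1); dR² = 37
sL = 90/17 = 90/17
sR = 90/37 = 90/37
mL = 0·sL + 1·sR = 90/37
mR = -1·sL + -1·sR = -4860/629

90/17 90/37 90/37 -4860/629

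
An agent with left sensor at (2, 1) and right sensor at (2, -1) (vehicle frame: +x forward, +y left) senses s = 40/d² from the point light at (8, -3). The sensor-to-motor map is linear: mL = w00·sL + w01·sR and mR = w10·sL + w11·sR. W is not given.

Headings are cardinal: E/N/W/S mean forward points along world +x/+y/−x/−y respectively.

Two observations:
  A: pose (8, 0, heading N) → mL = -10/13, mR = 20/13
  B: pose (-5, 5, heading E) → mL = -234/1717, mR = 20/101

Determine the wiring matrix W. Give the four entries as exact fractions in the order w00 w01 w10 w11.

1/2 -1 1 0

obs A: pose=(8,0,N) → sL=20/13, sR=20/13, mL=-10/13, mR=20/13
obs B: pose=(-5,5,E) → sL=20/101, sR=4/17, mL=-234/1717, mR=20/101
sensor matrix S = [[20/13, 20/13], [20/101, 4/17]]; det S = 1280/22321
solve [mL_A; mL_B] = S·[w00; w01] and [mR_A; mR_B] = S·[w10; w11]:
  w00 = 1/2, w01 = -1, w10 = 1, w11 = 0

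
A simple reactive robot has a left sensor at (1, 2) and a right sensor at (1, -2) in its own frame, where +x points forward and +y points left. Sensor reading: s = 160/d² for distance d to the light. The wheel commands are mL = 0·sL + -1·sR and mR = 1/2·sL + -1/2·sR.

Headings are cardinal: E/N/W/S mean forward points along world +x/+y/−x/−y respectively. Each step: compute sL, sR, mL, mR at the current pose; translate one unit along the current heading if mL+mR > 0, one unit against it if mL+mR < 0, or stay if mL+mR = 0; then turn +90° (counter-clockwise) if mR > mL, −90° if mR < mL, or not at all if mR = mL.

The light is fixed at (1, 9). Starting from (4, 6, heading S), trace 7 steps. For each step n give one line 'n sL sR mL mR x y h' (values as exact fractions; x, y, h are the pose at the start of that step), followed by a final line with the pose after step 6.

n=0: pose=(4,6,S); sL=160/41, sR=160/17; mL=-160/17, mR=-1920/697; mL+mR=-8480/697 → advance -1; mR−mL=4640/697 → turn +1·90°
n=1: pose=(4,7,E); sL=10, sR=5; mL=-5, mR=5/2; mL+mR=-5/2 → advance -1; mR−mL=15/2 → turn +1·90°
n=2: pose=(3,7,N); sL=160, sR=160/17; mL=-160/17, mR=1280/17; mL+mR=1120/17 → advance +1; mR−mL=1440/17 → turn +1·90°
n=3: pose=(3,8,W); sL=16, sR=80; mL=-80, mR=-32; mL+mR=-112 → advance -1; mR−mL=48 → turn +1·90°
n=4: pose=(4,8,S); sL=160/29, sR=32; mL=-32, mR=-384/29; mL+mR=-1312/29 → advance -1; mR−mL=544/29 → turn +1·90°
n=5: pose=(4,9,E); sL=8, sR=8; mL=-8, mR=0; mL+mR=-8 → advance -1; mR−mL=8 → turn +1·90°
n=6: pose=(3,9,N); sL=160, sR=160/17; mL=-160/17, mR=1280/17; mL+mR=1120/17 → advance +1; mR−mL=1440/17 → turn +1·90°

0 160/41 160/17 -160/17 -1920/697 4 6 S
1 10 5 -5 5/2 4 7 E
2 160 160/17 -160/17 1280/17 3 7 N
3 16 80 -80 -32 3 8 W
4 160/29 32 -32 -384/29 4 8 S
5 8 8 -8 0 4 9 E
6 160 160/17 -160/17 1280/17 3 9 N
final 3 10 W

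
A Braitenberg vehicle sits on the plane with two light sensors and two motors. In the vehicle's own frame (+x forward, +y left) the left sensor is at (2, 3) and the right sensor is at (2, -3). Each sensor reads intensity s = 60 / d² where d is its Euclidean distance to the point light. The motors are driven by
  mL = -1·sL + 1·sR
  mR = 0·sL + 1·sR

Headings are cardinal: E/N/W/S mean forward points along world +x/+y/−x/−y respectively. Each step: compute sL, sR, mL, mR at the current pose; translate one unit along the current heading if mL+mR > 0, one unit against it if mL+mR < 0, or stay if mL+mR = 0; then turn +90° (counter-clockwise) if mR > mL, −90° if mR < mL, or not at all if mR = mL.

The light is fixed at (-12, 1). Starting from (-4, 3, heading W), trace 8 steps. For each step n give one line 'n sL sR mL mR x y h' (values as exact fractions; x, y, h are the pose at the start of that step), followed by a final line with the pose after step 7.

n=0: pose=(-4,3,W); sL=60/37, sR=60/61; mL=-1440/2257, mR=60/61; mL+mR=780/2257 → advance +1; mR−mL=60/37 → turn +1·90°
n=1: pose=(-5,3,S); sL=3/5, sR=15/4; mL=63/20, mR=15/4; mL+mR=69/10 → advance +1; mR−mL=3/5 → turn +1·90°
n=2: pose=(-5,2,E); sL=60/97, sR=12/17; mL=144/1649, mR=12/17; mL+mR=1308/1649 → advance +1; mR−mL=60/97 → turn +1·90°
n=3: pose=(-4,2,N); sL=30/17, sR=6/13; mL=-288/221, mR=6/13; mL+mR=-186/221 → advance -1; mR−mL=30/17 → turn +1·90°
n=4: pose=(-4,1,W); sL=4/3, sR=4/3; mL=0, mR=4/3; mL+mR=4/3 → advance +1; mR−mL=4/3 → turn +1·90°
n=5: pose=(-5,1,S); sL=15/26, sR=3; mL=63/26, mR=3; mL+mR=141/26 → advance +1; mR−mL=15/26 → turn +1·90°
n=6: pose=(-5,0,E); sL=12/17, sR=60/97; mL=-144/1649, mR=60/97; mL+mR=876/1649 → advance +1; mR−mL=12/17 → turn +1·90°
n=7: pose=(-4,0,N); sL=30/13, sR=30/61; mL=-1440/793, mR=30/61; mL+mR=-1050/793 → advance -1; mR−mL=30/13 → turn +1·90°

0 60/37 60/61 -1440/2257 60/61 -4 3 W
1 3/5 15/4 63/20 15/4 -5 3 S
2 60/97 12/17 144/1649 12/17 -5 2 E
3 30/17 6/13 -288/221 6/13 -4 2 N
4 4/3 4/3 0 4/3 -4 1 W
5 15/26 3 63/26 3 -5 1 S
6 12/17 60/97 -144/1649 60/97 -5 0 E
7 30/13 30/61 -1440/793 30/61 -4 0 N
final -4 -1 W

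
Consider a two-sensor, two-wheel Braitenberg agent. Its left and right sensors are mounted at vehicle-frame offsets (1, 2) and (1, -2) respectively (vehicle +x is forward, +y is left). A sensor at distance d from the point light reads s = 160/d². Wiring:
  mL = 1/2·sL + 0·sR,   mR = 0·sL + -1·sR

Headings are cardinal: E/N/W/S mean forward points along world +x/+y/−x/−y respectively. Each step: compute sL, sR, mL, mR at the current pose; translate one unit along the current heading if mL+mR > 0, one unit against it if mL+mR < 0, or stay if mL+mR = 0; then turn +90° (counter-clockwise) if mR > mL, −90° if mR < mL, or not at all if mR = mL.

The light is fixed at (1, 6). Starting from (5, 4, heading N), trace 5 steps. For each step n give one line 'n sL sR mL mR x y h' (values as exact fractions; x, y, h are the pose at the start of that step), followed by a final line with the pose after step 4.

0 32 160/37 16 -160/37 5 4 N
1 80/13 80/17 40/13 -80/17 5 5 E
2 160/29 32 80/29 -32 4 5 S
3 20 20 10 -20 4 6 W
4 32 160/37 16 -160/37 5 6 N
final 5 7 E

n=0: pose=(5,4,N); sL=32, sR=160/37; mL=16, mR=-160/37; mL+mR=432/37 → advance +1; mR−mL=-752/37 → turn -1·90°
n=1: pose=(5,5,E); sL=80/13, sR=80/17; mL=40/13, mR=-80/17; mL+mR=-360/221 → advance -1; mR−mL=-1720/221 → turn -1·90°
n=2: pose=(4,5,S); sL=160/29, sR=32; mL=80/29, mR=-32; mL+mR=-848/29 → advance -1; mR−mL=-1008/29 → turn -1·90°
n=3: pose=(4,6,W); sL=20, sR=20; mL=10, mR=-20; mL+mR=-10 → advance -1; mR−mL=-30 → turn -1·90°
n=4: pose=(5,6,N); sL=32, sR=160/37; mL=16, mR=-160/37; mL+mR=432/37 → advance +1; mR−mL=-752/37 → turn -1·90°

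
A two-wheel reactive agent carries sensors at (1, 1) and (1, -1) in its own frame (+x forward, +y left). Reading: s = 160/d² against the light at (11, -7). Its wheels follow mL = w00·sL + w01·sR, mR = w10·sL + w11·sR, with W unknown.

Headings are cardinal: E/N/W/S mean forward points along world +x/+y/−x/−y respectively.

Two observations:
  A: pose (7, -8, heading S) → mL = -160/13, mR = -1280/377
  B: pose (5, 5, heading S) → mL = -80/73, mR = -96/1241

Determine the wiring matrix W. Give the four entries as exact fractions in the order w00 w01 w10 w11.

-1 0 -1/2 1/2

obs A: pose=(7,-8,S) → sL=160/13, sR=160/29, mL=-160/13, mR=-1280/377
obs B: pose=(5,5,S) → sL=80/73, sR=16/17, mL=-80/73, mR=-96/1241
sensor matrix S = [[160/13, 160/29], [80/73, 16/17]]; det S = 2590720/467857
solve [mL_A; mL_B] = S·[w00; w01] and [mR_A; mR_B] = S·[w10; w11]:
  w00 = -1, w01 = 0, w10 = -1/2, w11 = 1/2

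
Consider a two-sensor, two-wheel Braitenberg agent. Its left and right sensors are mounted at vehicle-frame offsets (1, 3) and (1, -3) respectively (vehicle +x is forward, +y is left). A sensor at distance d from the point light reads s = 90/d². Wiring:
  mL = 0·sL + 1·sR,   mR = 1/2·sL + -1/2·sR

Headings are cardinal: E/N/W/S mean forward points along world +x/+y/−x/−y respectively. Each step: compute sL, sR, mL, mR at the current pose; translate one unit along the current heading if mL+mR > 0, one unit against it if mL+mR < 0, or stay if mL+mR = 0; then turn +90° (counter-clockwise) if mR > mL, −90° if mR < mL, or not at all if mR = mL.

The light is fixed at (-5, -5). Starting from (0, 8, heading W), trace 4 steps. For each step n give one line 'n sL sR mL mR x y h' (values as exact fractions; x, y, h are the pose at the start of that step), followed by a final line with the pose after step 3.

0 45/58 45/136 45/136 1755/7888 0 8 W
1 90/197 18/49 18/49 432/9653 -1 8 N
2 45/157 45/73 45/73 -1890/11461 -1 9 E
3 90/233 90/173 90/173 -2700/40309 0 9 S
final 0 8 W

n=0: pose=(0,8,W); sL=45/58, sR=45/136; mL=45/136, mR=1755/7888; mL+mR=4365/7888 → advance +1; mR−mL=-855/7888 → turn -1·90°
n=1: pose=(-1,8,N); sL=90/197, sR=18/49; mL=18/49, mR=432/9653; mL+mR=3978/9653 → advance +1; mR−mL=-3114/9653 → turn -1·90°
n=2: pose=(-1,9,E); sL=45/157, sR=45/73; mL=45/73, mR=-1890/11461; mL+mR=5175/11461 → advance +1; mR−mL=-8955/11461 → turn -1·90°
n=3: pose=(0,9,S); sL=90/233, sR=90/173; mL=90/173, mR=-2700/40309; mL+mR=18270/40309 → advance +1; mR−mL=-23670/40309 → turn -1·90°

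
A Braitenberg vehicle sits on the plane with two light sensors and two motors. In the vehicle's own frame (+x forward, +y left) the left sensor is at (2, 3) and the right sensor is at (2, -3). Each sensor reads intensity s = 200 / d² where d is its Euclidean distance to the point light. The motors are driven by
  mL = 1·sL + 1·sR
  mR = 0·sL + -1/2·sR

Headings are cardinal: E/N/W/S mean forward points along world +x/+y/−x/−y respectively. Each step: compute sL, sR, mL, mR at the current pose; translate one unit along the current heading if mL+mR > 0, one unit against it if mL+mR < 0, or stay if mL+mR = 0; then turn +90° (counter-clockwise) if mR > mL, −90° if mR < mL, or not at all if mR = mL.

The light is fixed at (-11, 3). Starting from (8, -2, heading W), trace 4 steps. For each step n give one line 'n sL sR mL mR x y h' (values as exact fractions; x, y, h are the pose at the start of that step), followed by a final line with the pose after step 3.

n=0: pose=(8,-2,W); sL=200/353, sR=200/293; mL=129200/103429, mR=-100/293; mL+mR=93900/103429 → advance +1; mR−mL=-164500/103429 → turn -1·90°
n=1: pose=(7,-2,N); sL=100/117, sR=4/9; mL=152/117, mR=-2/9; mL+mR=14/13 → advance +1; mR−mL=-178/117 → turn -1·90°
n=2: pose=(7,-1,E); sL=200/401, sR=200/449; mL=170000/180049, mR=-100/449; mL+mR=129900/180049 → advance +1; mR−mL=-210100/180049 → turn -1·90°
n=3: pose=(8,-1,S); sL=5/13, sR=50/73; mL=1015/949, mR=-25/73; mL+mR=690/949 → advance +1; mR−mL=-1340/949 → turn -1·90°

0 200/353 200/293 129200/103429 -100/293 8 -2 W
1 100/117 4/9 152/117 -2/9 7 -2 N
2 200/401 200/449 170000/180049 -100/449 7 -1 E
3 5/13 50/73 1015/949 -25/73 8 -1 S
final 8 -2 W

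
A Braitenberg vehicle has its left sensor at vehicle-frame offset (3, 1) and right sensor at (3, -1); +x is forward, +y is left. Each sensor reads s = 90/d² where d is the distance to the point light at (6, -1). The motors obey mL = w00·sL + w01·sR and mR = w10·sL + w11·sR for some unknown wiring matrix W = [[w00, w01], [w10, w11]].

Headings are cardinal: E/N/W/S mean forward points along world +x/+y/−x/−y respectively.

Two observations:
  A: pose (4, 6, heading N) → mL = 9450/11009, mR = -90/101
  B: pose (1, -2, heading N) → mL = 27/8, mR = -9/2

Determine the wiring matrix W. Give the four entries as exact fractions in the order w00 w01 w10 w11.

obs A: pose=(4,6,N) → sL=90/109, sR=90/101, mL=9450/11009, mR=-90/101
obs B: pose=(1,-2,N) → sL=9/4, sR=9/2, mL=27/8, mR=-9/2
sensor matrix S = [[90/109, 90/101], [9/4, 9/2]]; det S = 37665/22018
solve [mL_A; mL_B] = S·[w00; w01] and [mR_A; mR_B] = S·[w10; w11]:
  w00 = 1/2, w01 = 1/2, w10 = 0, w11 = -1

1/2 1/2 0 -1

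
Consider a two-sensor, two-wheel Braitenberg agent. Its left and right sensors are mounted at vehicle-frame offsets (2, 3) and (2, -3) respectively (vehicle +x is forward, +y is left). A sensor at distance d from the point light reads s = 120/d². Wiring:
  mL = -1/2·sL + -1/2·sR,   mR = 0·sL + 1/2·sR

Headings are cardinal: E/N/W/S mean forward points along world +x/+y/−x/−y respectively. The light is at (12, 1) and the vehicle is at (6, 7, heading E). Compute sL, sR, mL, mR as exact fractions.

120/97 24/5 -1464/485 12/5

left sensor world pos  = (8, 10); dL² = 97
right sensor world pos = (8, 4); dR² = 25
sL = 120/97 = 120/97
sR = 120/25 = 24/5
mL = -1/2·sL + -1/2·sR = -1464/485
mR = 0·sL + 1/2·sR = 12/5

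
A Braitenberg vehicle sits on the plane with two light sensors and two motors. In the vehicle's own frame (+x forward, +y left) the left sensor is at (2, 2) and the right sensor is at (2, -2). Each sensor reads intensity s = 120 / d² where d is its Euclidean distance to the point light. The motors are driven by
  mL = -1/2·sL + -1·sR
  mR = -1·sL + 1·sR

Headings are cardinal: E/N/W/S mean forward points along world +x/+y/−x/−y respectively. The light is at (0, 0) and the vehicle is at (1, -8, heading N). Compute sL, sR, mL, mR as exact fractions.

120/37 8/3 -476/111 -64/111

left sensor world pos  = (-1, -6); dL² = 37
right sensor world pos = (3, -6); dR² = 45
sL = 120/37 = 120/37
sR = 120/45 = 8/3
mL = -1/2·sL + -1·sR = -476/111
mR = -1·sL + 1·sR = -64/111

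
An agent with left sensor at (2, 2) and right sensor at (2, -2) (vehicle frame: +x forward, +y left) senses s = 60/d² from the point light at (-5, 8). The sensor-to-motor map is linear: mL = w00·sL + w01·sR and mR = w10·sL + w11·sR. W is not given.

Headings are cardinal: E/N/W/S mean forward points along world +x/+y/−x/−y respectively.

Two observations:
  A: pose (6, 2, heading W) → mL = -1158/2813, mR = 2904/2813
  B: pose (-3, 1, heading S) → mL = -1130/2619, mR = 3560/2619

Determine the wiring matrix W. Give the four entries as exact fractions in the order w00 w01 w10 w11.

obs A: pose=(6,2,W) → sL=12/29, sR=60/97, mL=-1158/2813, mR=2904/2813
obs B: pose=(-3,1,S) → sL=60/97, sR=20/27, mL=-1130/2619, mR=3560/2619
sensor matrix S = [[12/29, 60/97], [60/97, 20/27]]; det S = -186880/2455749
solve [mL_A; mL_B] = S·[w00; w01] and [mR_A; mR_B] = S·[w10; w11]:
  w00 = 1/2, w01 = -1, w10 = 1, w11 = 1

1/2 -1 1 1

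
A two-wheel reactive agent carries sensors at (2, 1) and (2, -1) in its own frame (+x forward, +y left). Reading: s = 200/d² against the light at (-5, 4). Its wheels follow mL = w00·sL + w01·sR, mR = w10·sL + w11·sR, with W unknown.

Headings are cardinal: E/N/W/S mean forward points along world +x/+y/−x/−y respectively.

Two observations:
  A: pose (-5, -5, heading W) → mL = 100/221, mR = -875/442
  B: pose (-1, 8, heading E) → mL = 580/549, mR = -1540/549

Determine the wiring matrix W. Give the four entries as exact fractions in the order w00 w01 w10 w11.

1 -1/2 1/2 -1

obs A: pose=(-5,-5,W) → sL=25/13, sR=50/17, mL=100/221, mR=-875/442
obs B: pose=(-1,8,E) → sL=200/61, sR=40/9, mL=580/549, mR=-1540/549
sensor matrix S = [[25/13, 50/17], [200/61, 40/9]]; det S = -133000/121329
solve [mL_A; mL_B] = S·[w00; w01] and [mR_A; mR_B] = S·[w10; w11]:
  w00 = 1, w01 = -1/2, w10 = 1/2, w11 = -1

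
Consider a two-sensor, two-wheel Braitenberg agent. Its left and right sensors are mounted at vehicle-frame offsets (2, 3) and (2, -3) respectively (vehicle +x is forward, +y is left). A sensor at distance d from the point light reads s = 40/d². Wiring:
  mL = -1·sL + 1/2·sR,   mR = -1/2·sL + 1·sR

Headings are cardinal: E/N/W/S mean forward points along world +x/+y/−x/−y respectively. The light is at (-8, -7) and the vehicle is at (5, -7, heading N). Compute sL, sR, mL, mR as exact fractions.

5/13 2/13 -4/13 -1/26

left sensor world pos  = (2, -5); dL² = 104
right sensor world pos = (8, -5); dR² = 260
sL = 40/104 = 5/13
sR = 40/260 = 2/13
mL = -1·sL + 1/2·sR = -4/13
mR = -1/2·sL + 1·sR = -1/26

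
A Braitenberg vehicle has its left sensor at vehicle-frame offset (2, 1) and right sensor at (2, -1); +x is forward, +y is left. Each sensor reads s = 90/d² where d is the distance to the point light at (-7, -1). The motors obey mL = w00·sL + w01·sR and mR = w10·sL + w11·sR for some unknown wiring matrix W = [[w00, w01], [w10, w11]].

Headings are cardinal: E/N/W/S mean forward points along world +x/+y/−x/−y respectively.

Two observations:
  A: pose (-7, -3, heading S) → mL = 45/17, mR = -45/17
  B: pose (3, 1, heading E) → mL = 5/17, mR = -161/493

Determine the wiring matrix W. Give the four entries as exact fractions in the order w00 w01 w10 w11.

1/2 0 1/2 -1

obs A: pose=(-7,-3,S) → sL=90/17, sR=90/17, mL=45/17, mR=-45/17
obs B: pose=(3,1,E) → sL=10/17, sR=18/29, mL=5/17, mR=-161/493
sensor matrix S = [[90/17, 90/17], [10/17, 18/29]]; det S = 1440/8381
solve [mL_A; mL_B] = S·[w00; w01] and [mR_A; mR_B] = S·[w10; w11]:
  w00 = 1/2, w01 = 0, w10 = 1/2, w11 = -1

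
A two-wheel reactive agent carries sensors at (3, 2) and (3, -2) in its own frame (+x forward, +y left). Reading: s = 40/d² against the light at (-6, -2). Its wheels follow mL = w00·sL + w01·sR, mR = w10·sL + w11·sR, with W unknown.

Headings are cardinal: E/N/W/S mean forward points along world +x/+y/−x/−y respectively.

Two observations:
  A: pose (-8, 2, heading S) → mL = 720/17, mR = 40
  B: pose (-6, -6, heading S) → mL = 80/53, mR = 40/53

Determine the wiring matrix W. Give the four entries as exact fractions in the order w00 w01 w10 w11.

obs A: pose=(-8,2,S) → sL=40, sR=40/17, mL=720/17, mR=40
obs B: pose=(-6,-6,S) → sL=40/53, sR=40/53, mL=80/53, mR=40/53
sensor matrix S = [[40, 40/17], [40/53, 40/53]]; det S = 25600/901
solve [mL_A; mL_B] = S·[w00; w01] and [mR_A; mR_B] = S·[w10; w11]:
  w00 = 1, w01 = 1, w10 = 1, w11 = 0

1 1 1 0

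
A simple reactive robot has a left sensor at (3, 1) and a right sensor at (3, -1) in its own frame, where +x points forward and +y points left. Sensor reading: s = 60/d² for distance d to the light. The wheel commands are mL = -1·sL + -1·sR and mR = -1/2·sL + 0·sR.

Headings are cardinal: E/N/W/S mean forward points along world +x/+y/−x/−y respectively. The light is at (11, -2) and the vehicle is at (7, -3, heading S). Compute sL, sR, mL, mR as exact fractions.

12/5 60/41 -792/205 -6/5

left sensor world pos  = (8, -6); dL² = 25
right sensor world pos = (6, -6); dR² = 41
sL = 60/25 = 12/5
sR = 60/41 = 60/41
mL = -1·sL + -1·sR = -792/205
mR = -1/2·sL + 0·sR = -6/5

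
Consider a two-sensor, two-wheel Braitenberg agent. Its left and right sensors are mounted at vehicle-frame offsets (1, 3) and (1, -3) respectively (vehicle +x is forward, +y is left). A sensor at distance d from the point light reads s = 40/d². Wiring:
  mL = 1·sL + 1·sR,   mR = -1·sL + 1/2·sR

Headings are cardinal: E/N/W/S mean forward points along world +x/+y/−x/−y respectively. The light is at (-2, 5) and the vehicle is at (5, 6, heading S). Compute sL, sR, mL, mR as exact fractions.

2/5 5/2 29/10 17/20

left sensor world pos  = (8, 5); dL² = 100
right sensor world pos = (2, 5); dR² = 16
sL = 40/100 = 2/5
sR = 40/16 = 5/2
mL = 1·sL + 1·sR = 29/10
mR = -1·sL + 1/2·sR = 17/20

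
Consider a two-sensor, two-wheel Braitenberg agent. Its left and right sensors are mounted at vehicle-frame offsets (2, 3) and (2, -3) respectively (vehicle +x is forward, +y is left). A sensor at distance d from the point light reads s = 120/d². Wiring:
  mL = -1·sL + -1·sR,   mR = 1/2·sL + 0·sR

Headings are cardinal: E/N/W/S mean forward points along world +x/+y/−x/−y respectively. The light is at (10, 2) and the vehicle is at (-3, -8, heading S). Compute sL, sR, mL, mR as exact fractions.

left sensor world pos  = (0, -10); dL² = 244
right sensor world pos = (-6, -10); dR² = 400
sL = 120/244 = 30/61
sR = 120/400 = 3/10
mL = -1·sL + -1·sR = -483/610
mR = 1/2·sL + 0·sR = 15/61

30/61 3/10 -483/610 15/61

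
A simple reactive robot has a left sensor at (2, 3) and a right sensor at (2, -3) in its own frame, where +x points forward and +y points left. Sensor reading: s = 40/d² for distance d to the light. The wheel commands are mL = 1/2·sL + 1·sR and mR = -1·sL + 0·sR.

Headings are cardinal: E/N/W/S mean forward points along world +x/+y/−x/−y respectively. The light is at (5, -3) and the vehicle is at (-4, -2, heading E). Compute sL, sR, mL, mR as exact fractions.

left sensor world pos  = (-2, 1); dL² = 65
right sensor world pos = (-2, -5); dR² = 53
sL = 40/65 = 8/13
sR = 40/53 = 40/53
mL = 1/2·sL + 1·sR = 732/689
mR = -1·sL + 0·sR = -8/13

8/13 40/53 732/689 -8/13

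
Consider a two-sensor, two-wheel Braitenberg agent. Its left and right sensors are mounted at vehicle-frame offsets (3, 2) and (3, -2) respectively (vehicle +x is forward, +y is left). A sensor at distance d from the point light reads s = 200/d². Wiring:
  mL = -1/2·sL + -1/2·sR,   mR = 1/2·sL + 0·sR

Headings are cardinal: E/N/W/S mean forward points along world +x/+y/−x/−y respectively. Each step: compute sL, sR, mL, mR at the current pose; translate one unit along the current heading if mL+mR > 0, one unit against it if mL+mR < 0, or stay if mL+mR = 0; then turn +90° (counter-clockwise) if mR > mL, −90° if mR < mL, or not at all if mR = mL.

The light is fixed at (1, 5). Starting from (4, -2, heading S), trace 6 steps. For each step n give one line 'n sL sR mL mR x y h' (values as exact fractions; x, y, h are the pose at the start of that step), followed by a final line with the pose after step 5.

n=0: pose=(4,-2,S); sL=8/5, sR=200/101; mL=-904/505, mR=4/5; mL+mR=-100/101 → advance -1; mR−mL=1308/505 → turn +1·90°
n=1: pose=(4,-1,E); sL=50/13, sR=2; mL=-38/13, mR=25/13; mL+mR=-1 → advance -1; mR−mL=63/13 → turn +1·90°
n=2: pose=(3,-1,N); sL=200/9, sR=8; mL=-136/9, mR=100/9; mL+mR=-4 → advance -1; mR−mL=236/9 → turn +1·90°
n=3: pose=(3,-2,W); sL=100/41, sR=100/13; mL=-2700/533, mR=50/41; mL+mR=-50/13 → advance -1; mR−mL=3350/533 → turn +1·90°
n=4: pose=(4,-2,S); sL=8/5, sR=200/101; mL=-904/505, mR=4/5; mL+mR=-100/101 → advance -1; mR−mL=1308/505 → turn +1·90°
n=5: pose=(4,-1,E); sL=50/13, sR=2; mL=-38/13, mR=25/13; mL+mR=-1 → advance -1; mR−mL=63/13 → turn +1·90°

0 8/5 200/101 -904/505 4/5 4 -2 S
1 50/13 2 -38/13 25/13 4 -1 E
2 200/9 8 -136/9 100/9 3 -1 N
3 100/41 100/13 -2700/533 50/41 3 -2 W
4 8/5 200/101 -904/505 4/5 4 -2 S
5 50/13 2 -38/13 25/13 4 -1 E
final 3 -1 N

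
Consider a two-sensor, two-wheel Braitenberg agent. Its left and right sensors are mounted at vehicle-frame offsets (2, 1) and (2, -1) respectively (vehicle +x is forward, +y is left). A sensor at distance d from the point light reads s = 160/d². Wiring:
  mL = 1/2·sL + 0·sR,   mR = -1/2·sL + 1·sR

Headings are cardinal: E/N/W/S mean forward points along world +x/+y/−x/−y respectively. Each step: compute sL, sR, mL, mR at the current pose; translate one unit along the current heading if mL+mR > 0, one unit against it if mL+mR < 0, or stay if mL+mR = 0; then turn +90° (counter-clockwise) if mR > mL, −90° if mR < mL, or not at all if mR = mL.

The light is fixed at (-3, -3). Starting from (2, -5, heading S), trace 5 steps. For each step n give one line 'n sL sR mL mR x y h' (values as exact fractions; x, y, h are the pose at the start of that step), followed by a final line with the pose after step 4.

n=0: pose=(2,-5,S); sL=40/13, sR=5; mL=20/13, mR=45/13; mL+mR=5 → advance +1; mR−mL=25/13 → turn +1·90°
n=1: pose=(2,-6,E); sL=160/53, sR=32/13; mL=80/53, mR=656/689; mL+mR=32/13 → advance +1; mR−mL=-384/689 → turn -1·90°
n=2: pose=(3,-6,S); sL=80/37, sR=16/5; mL=40/37, mR=392/185; mL+mR=16/5 → advance +1; mR−mL=192/185 → turn +1·90°
n=3: pose=(3,-7,E); sL=160/73, sR=160/89; mL=80/73, mR=4560/6497; mL+mR=160/89 → advance +1; mR−mL=-2560/6497 → turn -1·90°
n=4: pose=(4,-7,S); sL=8/5, sR=20/9; mL=4/5, mR=64/45; mL+mR=20/9 → advance +1; mR−mL=28/45 → turn +1·90°

0 40/13 5 20/13 45/13 2 -5 S
1 160/53 32/13 80/53 656/689 2 -6 E
2 80/37 16/5 40/37 392/185 3 -6 S
3 160/73 160/89 80/73 4560/6497 3 -7 E
4 8/5 20/9 4/5 64/45 4 -7 S
final 4 -8 E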